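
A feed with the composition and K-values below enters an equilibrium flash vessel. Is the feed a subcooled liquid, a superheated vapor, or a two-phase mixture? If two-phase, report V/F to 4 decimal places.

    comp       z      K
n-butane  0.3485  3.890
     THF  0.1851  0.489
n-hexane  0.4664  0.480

two-phase, V/F = 0.4481

ΣzᵢKᵢ = 1.6701; Σzᵢ/Kᵢ = 1.4398.
Both exceed 1, so a two-phase solution exists.
Let ψ = V/F and solve Σ zᵢ(Kᵢ−1)/(1+ψ(Kᵢ−1)) = 0.
Newton iteration, ψ⁰ = 0.36:
  ψ = 0.3600: g = 0.07932, g' = -0.9626 → ψ = 0.4424
  ψ = 0.4424: g = 0.00482, g' = -0.8541 → ψ = 0.4480
  ψ = 0.4480: g = 0.00002, g' = -0.8484 → ψ = 0.4481
Converged at ψ = 0.4481.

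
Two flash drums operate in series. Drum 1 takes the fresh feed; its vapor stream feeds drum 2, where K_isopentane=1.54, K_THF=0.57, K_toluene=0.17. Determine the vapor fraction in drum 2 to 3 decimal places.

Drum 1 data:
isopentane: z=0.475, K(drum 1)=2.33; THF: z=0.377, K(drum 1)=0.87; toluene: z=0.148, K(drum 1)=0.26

V/F (drum 2) = 0.214

Drum 1:
Material balance + equilibrium reduce to Σ zᵢ(Kᵢ−1)/(1+ψ₁(Kᵢ−1)) = 0.
Check two-phase: ΣzᵢKᵢ = 1.473 > 1 and Σzᵢ/Kᵢ = 1.206 > 1, so g(0) = 0.473 > 0 and g(1) = -0.206 < 0.
Newton iteration, ψ₁⁰ = 0.38:
  ψ₁ = 0.380: g = 0.2157, g' = -0.535 → ψ₁ = 0.783
  ψ₁ = 0.783: g = -0.0058, g' = -0.668 → ψ₁ = 0.775
Converged at ψ₁ = 0.775.
Drum-1 compositions:
  isopentane: x = 0.234, y = 0.545
  THF: x = 0.419, y = 0.365
  toluene: x = 0.347, y = 0.090
Drum-2 feed = drum-1 vapor: z₂ = (0.5451, 0.3647, 0.0902).
Drum 2:
Newton–Raphson from ψ₂ = 0.34:
  ψ₂ = 0.340: g = -0.0393, g' = -0.327 → ψ₂ = 0.220
  ψ₂ = 0.220: g = -0.0016, g' = -0.302 → ψ₂ = 0.214
Converged at ψ₂ = 0.214.
  isopentane: x = 0.489, y = 0.752
  THF: x = 0.402, y = 0.229
  toluene: x = 0.110, y = 0.019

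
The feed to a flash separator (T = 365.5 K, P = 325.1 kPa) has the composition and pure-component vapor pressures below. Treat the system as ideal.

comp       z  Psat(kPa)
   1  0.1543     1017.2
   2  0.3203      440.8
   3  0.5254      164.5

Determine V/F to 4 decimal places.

Raoult's law: Kᵢ = Pᵢˢᵃᵗ/P = Pᵢˢᵃᵗ/325.1.
  K_1 = 1017.2/325.1 = 3.128883, K_2 = 440.8/325.1 = 1.355890, K_3 = 164.5/325.1 = 0.505998
Rachford–Rice: g(V/F) = Σ zᵢ(Kᵢ−1)/(1+V/F(Kᵢ−1)) = 0.
Check two-phase: ΣzᵢKᵢ = 1.1829 > 1 and Σzᵢ/Kᵢ = 1.3239 > 1, so g(0) = 0.1829 > 0 and g(1) = -0.3239 < 0.
Newton iteration, V/F⁰ = 0.65:
  V/F = 0.6500: g = -0.15193, g' = -0.4280 → V/F = 0.2950
  V/F = 0.2950: g = 0.00109, g' = -0.4728 → V/F = 0.2973
Converged at V/F = 0.2973.

V/F = 0.2973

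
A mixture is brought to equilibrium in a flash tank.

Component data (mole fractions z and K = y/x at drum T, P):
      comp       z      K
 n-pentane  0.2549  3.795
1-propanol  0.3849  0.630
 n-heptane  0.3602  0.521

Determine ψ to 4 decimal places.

Rachford–Rice: g(ψ) = Σ zᵢ(Kᵢ−1)/(1+ψ(Kᵢ−1)) = 0.
g(0) = ΣzᵢKᵢ − 1 = 0.3975 and g(1) = 1 − Σzᵢ/Kᵢ = -0.3695, so a root lies in (0, 1).
Newton–Raphson from ψ = 0.5:
  ψ = 0.5000: g = -0.10445, g' = -0.5687 → ψ = 0.3163
  ψ = 0.3163: g = 0.01350, g' = -0.7433 → ψ = 0.3345
  ψ = 0.3345: g = 0.00024, g' = -0.7177 → ψ = 0.3348
Converged at ψ = 0.3348.

ψ = 0.3348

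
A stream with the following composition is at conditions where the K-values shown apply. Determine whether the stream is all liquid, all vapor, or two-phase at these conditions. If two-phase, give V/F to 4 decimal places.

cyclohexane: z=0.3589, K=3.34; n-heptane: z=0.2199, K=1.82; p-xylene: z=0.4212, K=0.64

all vapor

ΣzᵢKᵢ = 1.8685; Σzᵢ/Kᵢ = 0.8864.
Since Σzᵢ/Kᵢ < 1 the mixture is above its dew point — single vapor phase.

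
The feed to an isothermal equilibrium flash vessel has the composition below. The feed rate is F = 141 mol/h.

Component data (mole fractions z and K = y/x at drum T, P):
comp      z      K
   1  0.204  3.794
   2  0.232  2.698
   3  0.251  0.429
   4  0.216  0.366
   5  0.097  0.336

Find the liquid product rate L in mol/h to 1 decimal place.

Rachford–Rice: g(ψ) = Σ zᵢ(Kᵢ−1)/(1+ψ(Kᵢ−1)) = 0.
Check two-phase: ΣzᵢKᵢ = 1.619 > 1 and Σzᵢ/Kᵢ = 1.604 > 1, so g(0) = 0.619 > 0 and g(1) = -0.604 < 0.
Newton iteration, ψ⁰ = 0.38:
  ψ = 0.380: g = 0.0663, g' = -0.982 → ψ = 0.447
  ψ = 0.447: g = 0.0018, g' = -0.934 → ψ = 0.449
Converged at ψ = 0.449.
Then V = ψ·F = 0.4494·141 = 63.4 mol/h and L = F − V = 77.6 mol/h.

L = 77.6 mol/h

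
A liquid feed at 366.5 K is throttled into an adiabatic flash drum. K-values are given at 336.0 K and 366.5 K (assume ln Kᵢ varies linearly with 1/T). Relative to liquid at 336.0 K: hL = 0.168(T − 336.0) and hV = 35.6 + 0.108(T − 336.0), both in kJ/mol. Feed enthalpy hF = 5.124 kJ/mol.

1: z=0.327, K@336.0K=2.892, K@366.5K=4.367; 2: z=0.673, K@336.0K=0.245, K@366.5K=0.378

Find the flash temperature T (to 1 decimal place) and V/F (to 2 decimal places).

T = 340.7 K, V/F = 0.12

Adiabatic flash: solve Rachford–Rice at each trial T, then check hF = ψ·hV(T) + (1−ψ)·hL(T).
  T = 336.0 K: K = (2.892, 0.245), RR gives ψ = 0.077, H_out = 2.756 kJ/mol
  T = 366.5 K: K = (4.367, 0.378), RR gives ψ = 0.326, H_out = 16.128 kJ/mol
  T = 351.2 K: K = (3.583, 0.307), RR gives ψ = 0.211, H_out = 9.884 kJ/mol
  T = 343.6 K: K = (3.227, 0.275), RR gives ψ = 0.149, H_out = 6.505 kJ/mol
  T = 339.8 K: K = (3.057, 0.260), RR gives ψ = 0.114, H_out = 4.688 kJ/mol
  T = 341.7 K: K = (3.141, 0.267), RR gives ψ = 0.132, H_out = 5.609 kJ/mol
Linear interpolation between T = 339.8 (H_out = 4.688) and T = 341.7 (H_out = 5.609) on hF = 5.124 gives T ≈ 340.7 K, at which ψ = 0.12.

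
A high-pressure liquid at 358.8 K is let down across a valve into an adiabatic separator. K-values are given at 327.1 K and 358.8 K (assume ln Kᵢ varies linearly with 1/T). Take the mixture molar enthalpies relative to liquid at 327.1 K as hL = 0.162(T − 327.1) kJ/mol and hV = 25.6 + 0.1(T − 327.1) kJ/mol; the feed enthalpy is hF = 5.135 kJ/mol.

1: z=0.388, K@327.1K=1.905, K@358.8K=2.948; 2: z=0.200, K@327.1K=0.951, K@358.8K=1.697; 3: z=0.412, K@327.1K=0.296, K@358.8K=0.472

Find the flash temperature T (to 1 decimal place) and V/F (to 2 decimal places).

Adiabatic flash: solve Rachford–Rice at each trial T, then check hF = ψ·hV(T) + (1−ψ)·hL(T).
  T = 327.1 K: K = (1.905, 0.951, 0.296), RR gives ψ = 0.100, H_out = 2.567 kJ/mol
  T = 358.8 K: K = (2.948, 1.697, 0.472), RR gives ψ = 0.814, H_out = 24.364 kJ/mol
  T = 343.0 K: K = (2.395, 1.289, 0.378), RR gives ψ = 0.496, H_out = 14.783 kJ/mol
  T = 335.1 K: K = (2.144, 1.112, 0.336), RR gives ψ = 0.318, H_out = 9.283 kJ/mol
  T = 331.1 K: K = (2.022, 1.029, 0.316), RR gives ψ = 0.216, H_out = 6.113 kJ/mol
  T = 329.1 K: K = (1.963, 0.990, 0.306), RR gives ψ = 0.160, H_out = 4.395 kJ/mol
  T = 330.1 K: K = (1.993, 1.009, 0.311), RR gives ψ = 0.188, H_out = 5.267 kJ/mol
Linear interpolation between T = 329.1 (H_out = 4.395) and T = 330.1 (H_out = 5.267) on hF = 5.135 gives T ≈ 329.9 K, at which ψ = 0.18.

T = 329.9 K, V/F = 0.18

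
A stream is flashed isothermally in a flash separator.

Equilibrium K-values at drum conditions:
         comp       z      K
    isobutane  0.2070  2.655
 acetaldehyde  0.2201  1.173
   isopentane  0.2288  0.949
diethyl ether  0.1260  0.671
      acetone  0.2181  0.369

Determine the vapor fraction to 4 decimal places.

ψ = 0.3948

Rachford–Rice: g(ψ) = Σ zᵢ(Kᵢ−1)/(1+ψ(Kᵢ−1)) = 0.
Feasibility: ΣzᵢKᵢ = 1.1899, Σzᵢ/Kᵢ = 1.2855 — both > 1, two phases present.
Newton–Raphson from ψ = 0.66:
  ψ = 0.6600: g = -0.10295, g' = -0.4127 → ψ = 0.4106
  ψ = 0.4106: g = -0.00605, g' = -0.3838 → ψ = 0.3948
Converged at ψ = 0.3948.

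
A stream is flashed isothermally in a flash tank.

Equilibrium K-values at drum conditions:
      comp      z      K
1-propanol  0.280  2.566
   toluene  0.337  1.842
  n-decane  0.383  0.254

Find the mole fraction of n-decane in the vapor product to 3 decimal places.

Let ψ = V/F and solve Σ zᵢ(Kᵢ−1)/(1+ψ(Kᵢ−1)) = 0.
Check two-phase: ΣzᵢKᵢ = 1.437 > 1 and Σzᵢ/Kᵢ = 1.800 > 1, so g(0) = 0.437 > 0 and g(1) = -0.800 < 0.
Newton–Raphson from ψ = 0.5:
  ψ = 0.500: g = -0.0101, g' = -0.876 → ψ = 0.488
Converged at ψ = 0.488.
Compositions from xᵢ = zᵢ/(1+ψ(Kᵢ−1)), yᵢ = Kᵢxᵢ:
  1-propanol: x = 0.159, y = 0.407
  toluene: x = 0.239, y = 0.440
  n-decane: x = 0.603, y = 0.153

y_n-decane = 0.153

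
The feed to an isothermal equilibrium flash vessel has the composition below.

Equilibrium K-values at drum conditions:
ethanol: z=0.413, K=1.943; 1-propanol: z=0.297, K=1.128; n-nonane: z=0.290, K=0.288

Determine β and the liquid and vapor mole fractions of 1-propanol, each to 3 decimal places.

Newton–Raphson from β = 0.5:
  β = 0.500: g = -0.0202, g' = -0.528 → β = 0.462
  β = 0.462: g = -0.0004, g' = -0.509 → β = 0.461
Converged at β = 0.461.
Compositions from xᵢ = zᵢ/(1+β(Kᵢ−1)), yᵢ = Kᵢxᵢ:
  ethanol: x = 0.288, y = 0.559
  1-propanol: x = 0.280, y = 0.316
  n-nonane: x = 0.432, y = 0.124

β = 0.461, x_1-propanol = 0.280, y_1-propanol = 0.316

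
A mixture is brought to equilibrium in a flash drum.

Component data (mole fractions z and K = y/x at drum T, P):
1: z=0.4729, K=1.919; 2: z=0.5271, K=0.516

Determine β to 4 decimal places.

β = 0.4035

Rachford–Rice: g(β) = Σ zᵢ(Kᵢ−1)/(1+β(Kᵢ−1)) = 0.
Feasibility: ΣzᵢKᵢ = 1.1795, Σzᵢ/Kᵢ = 1.2679 — both > 1, two phases present.
Binary case is linear: z₁(K₁−1)(1+β(K₂−1)) + z₂(K₂−1)(1+β(K₁−1)) = 0
⇒ β = [z₁(K₁−1)+z₂(K₂−1)] / [−(K₁−1)(K₂−1)] = 0.17948/0.44480 = 0.4035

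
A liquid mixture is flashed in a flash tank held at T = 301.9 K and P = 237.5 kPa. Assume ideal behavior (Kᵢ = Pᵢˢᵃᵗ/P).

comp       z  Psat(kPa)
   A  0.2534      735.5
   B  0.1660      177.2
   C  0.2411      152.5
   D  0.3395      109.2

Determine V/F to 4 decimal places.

Raoult's law: Kᵢ = Pᵢˢᵃᵗ/P = Pᵢˢᵃᵗ/237.5.
  K_A = 735.5/237.5 = 3.096842, K_B = 177.2/237.5 = 0.746105, K_C = 152.5/237.5 = 0.642105, K_D = 109.2/237.5 = 0.459789
Rachford–Rice: g(V/F) = Σ zᵢ(Kᵢ−1)/(1+V/F(Kᵢ−1)) = 0.
g(0) = ΣzᵢKᵢ − 1 = 0.2195 and g(1) = 1 − Σzᵢ/Kᵢ = -0.4182, so a root lies in (0, 1).
Newton iteration, V/F⁰ = 0.5:
  V/F = 0.5000: g = -0.14525, g' = -0.5113 → V/F = 0.2159
  V/F = 0.2159: g = 0.02001, g' = -0.7031 → V/F = 0.2444
  V/F = 0.2444: g = 0.00051, g' = -0.6678 → V/F = 0.2452
Converged at V/F = 0.2452.

V/F = 0.2452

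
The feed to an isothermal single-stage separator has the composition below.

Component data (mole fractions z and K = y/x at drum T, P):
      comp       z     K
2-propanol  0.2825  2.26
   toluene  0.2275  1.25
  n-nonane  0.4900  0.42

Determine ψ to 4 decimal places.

ψ = 0.2336

Material balance + equilibrium reduce to Σ zᵢ(Kᵢ−1)/(1+ψ(Kᵢ−1)) = 0.
Check two-phase: ΣzᵢKᵢ = 1.1286 > 1 and Σzᵢ/Kᵢ = 1.4737 > 1, so g(0) = 0.1286 > 0 and g(1) = -0.4737 < 0.
Newton iteration, ψ⁰ = 0.5:
  ψ = 0.5000: g = -0.13135, g' = -0.5070 → ψ = 0.2409
  ψ = 0.2409: g = -0.00367, g' = -0.4993 → ψ = 0.2336
Converged at ψ = 0.2336.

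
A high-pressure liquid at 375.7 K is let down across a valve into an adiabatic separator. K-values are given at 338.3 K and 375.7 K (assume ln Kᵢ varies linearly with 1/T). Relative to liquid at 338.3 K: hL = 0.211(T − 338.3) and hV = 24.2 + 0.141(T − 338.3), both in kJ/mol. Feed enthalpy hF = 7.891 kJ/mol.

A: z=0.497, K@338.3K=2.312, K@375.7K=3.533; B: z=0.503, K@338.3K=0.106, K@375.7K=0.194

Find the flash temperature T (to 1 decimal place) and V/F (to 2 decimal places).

T = 347.6 K, V/F = 0.25

Adiabatic flash: solve Rachford–Rice at each trial T, then check hF = ψ·hV(T) + (1−ψ)·hL(T).
  T = 338.3 K: K = (2.312, 0.106), RR gives ψ = 0.173, H_out = 4.176 kJ/mol
  T = 375.7 K: K = (3.533, 0.194), RR gives ψ = 0.418, H_out = 16.914 kJ/mol
  T = 357.0 K: K = (2.890, 0.146), RR gives ψ = 0.316, H_out = 11.170 kJ/mol
  T = 347.6 K: K = (2.591, 0.125), RR gives ψ = 0.252, H_out = 7.889 kJ/mol
  T = 352.3 K: K = (2.738, 0.135), RR gives ψ = 0.285, H_out = 9.576 kJ/mol
  T = 350.0 K: K = (2.666, 0.130), RR gives ψ = 0.269, H_out = 8.763 kJ/mol
Linear interpolation between T = 347.6 (H_out = 7.889) and T = 350.0 (H_out = 8.763) on hF = 7.891 gives T ≈ 347.6 K, at which ψ = 0.25.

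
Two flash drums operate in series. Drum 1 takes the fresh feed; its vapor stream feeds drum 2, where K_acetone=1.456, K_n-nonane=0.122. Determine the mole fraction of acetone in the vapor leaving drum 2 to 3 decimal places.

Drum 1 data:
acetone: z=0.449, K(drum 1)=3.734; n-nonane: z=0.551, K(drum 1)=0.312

Drum 1:
Rachford–Rice: g(ψ₁) = Σ zᵢ(Kᵢ−1)/(1+ψ₁(Kᵢ−1)) = 0.
Feasibility: ΣzᵢKᵢ = 1.848, Σzᵢ/Kᵢ = 1.886 — both > 1, two phases present.
Binary case is linear: z₁(K₁−1)(1+ψ₁(K₂−1)) + z₂(K₂−1)(1+ψ₁(K₁−1)) = 0
⇒ ψ₁ = [z₁(K₁−1)+z₂(K₂−1)] / [−(K₁−1)(K₂−1)] = 0.8485/1.8810 = 0.451
Drum-1 compositions:
  acetone: x = 0.201, y = 0.751
  n-nonane: x = 0.799, y = 0.249
Drum-2 feed = drum-1 vapor: z₂ = (0.7507, 0.2493).
Drum 2:
Let ψ₂ = V/F and solve Σ zᵢ(Kᵢ−1)/(1+ψ₂(Kᵢ−1)) = 0.
g(0) = ΣzᵢKᵢ − 1 = 0.123 and g(1) = 1 − Σzᵢ/Kᵢ = -1.559, so a root lies in (0, 1).
Binary case is linear: z₁(K₁−1)(1+ψ₂(K₂−1)) + z₂(K₂−1)(1+ψ₂(K₁−1)) = 0
⇒ ψ₂ = [z₁(K₁−1)+z₂(K₂−1)] / [−(K₁−1)(K₂−1)] = 0.1235/0.4004 = 0.308
  acetone: x = 0.658, y = 0.958
  n-nonane: x = 0.342, y = 0.042

y_acetone (drum 2) = 0.958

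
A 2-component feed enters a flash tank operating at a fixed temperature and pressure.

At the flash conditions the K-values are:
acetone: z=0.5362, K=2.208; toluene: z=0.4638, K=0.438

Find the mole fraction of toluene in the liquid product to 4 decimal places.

x_toluene = 0.6825

Binary case is linear: z₁(K₁−1)(1+β(K₂−1)) + z₂(K₂−1)(1+β(K₁−1)) = 0
⇒ β = [z₁(K₁−1)+z₂(K₂−1)] / [−(K₁−1)(K₂−1)] = 0.38707/0.67890 = 0.5702
Compositions from xᵢ = zᵢ/(1+β(Kᵢ−1)), yᵢ = Kᵢxᵢ:
  acetone: x = 0.3175, y = 0.7011
  toluene: x = 0.6825, y = 0.2989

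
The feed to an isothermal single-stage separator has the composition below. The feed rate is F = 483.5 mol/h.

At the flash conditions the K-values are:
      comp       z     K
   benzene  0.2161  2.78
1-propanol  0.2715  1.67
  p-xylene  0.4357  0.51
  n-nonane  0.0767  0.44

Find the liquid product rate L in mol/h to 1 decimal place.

Newton iteration, ψ⁰ = 0.35:
  ψ = 0.3500: g = 0.07325, g' = -0.5295 → ψ = 0.4883
  ψ = 0.4883: g = 0.00308, g' = -0.4915 → ψ = 0.4946
Converged at ψ = 0.4946.
Then V = ψ·F = 0.4946·483.5 = 239.1 mol/h and L = F − V = 244.4 mol/h.

L = 244.4 mol/h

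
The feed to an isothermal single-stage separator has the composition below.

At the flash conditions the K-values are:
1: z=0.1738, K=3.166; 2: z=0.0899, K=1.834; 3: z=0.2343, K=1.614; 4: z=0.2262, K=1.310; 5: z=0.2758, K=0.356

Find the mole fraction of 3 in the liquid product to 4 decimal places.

x_3 = 0.1603

Material balance + equilibrium reduce to Σ zᵢ(Kᵢ−1)/(1+β(Kᵢ−1)) = 0.
Feasibility: ΣzᵢKᵢ = 1.4878, Σzᵢ/Kᵢ = 1.1965 — both > 1, two phases present.
Iterate (Newton) starting at β = 0.67:
  β = 0.6700: g = 0.04925, g' = -0.5746 → β = 0.7557
  β = 0.7557: g = -0.00218, g' = -0.6304 → β = 0.7523
Converged at β = 0.7522.
Compositions from xᵢ = zᵢ/(1+β(Kᵢ−1)), yᵢ = Kᵢxᵢ:
  1: x = 0.0661, y = 0.2093
  2: x = 0.0552, y = 0.1013
  3: x = 0.1603, y = 0.2587
  4: x = 0.1834, y = 0.2403
  5: x = 0.5350, y = 0.1904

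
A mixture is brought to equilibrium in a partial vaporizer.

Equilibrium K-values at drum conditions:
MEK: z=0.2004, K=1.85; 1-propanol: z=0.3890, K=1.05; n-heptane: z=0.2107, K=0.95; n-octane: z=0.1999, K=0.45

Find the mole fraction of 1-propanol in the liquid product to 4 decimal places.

x_1-propanol = 0.3819

Let β = V/F and solve Σ zᵢ(Kᵢ−1)/(1+β(Kᵢ−1)) = 0.
Check two-phase: ΣzᵢKᵢ = 1.0693 > 1 and Σzᵢ/Kᵢ = 1.1448 > 1, so g(0) = 0.0693 > 0 and g(1) = -0.1448 < 0.
Iterate (Newton) starting at β = 0.5:
  β = 0.5000: g = -0.02394, g' = -0.1878 → β = 0.3725
  β = 0.3725: g = -0.00054, g' = -0.1807 → β = 0.3695
Converged at β = 0.3695.
Compositions from xᵢ = zᵢ/(1+β(Kᵢ−1)), yᵢ = Kᵢxᵢ:
  MEK: x = 0.1525, y = 0.2821
  1-propanol: x = 0.3819, y = 0.4010
  n-heptane: x = 0.2147, y = 0.2039
  n-octane: x = 0.2509, y = 0.1129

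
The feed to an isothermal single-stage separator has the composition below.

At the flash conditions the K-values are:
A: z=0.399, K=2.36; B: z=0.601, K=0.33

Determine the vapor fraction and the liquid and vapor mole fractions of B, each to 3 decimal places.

Let ψ = V/F and solve Σ zᵢ(Kᵢ−1)/(1+ψ(Kᵢ−1)) = 0.
g(0) = ΣzᵢKᵢ − 1 = 0.140 and g(1) = 1 − Σzᵢ/Kᵢ = -0.990, so a root lies in (0, 1).
Binary case is linear: z₁(K₁−1)(1+ψ(K₂−1)) + z₂(K₂−1)(1+ψ(K₁−1)) = 0
⇒ ψ = [z₁(K₁−1)+z₂(K₂−1)] / [−(K₁−1)(K₂−1)] = 0.1400/0.9112 = 0.154
Compositions from xᵢ = zᵢ/(1+ψ(Kᵢ−1)), yᵢ = Kᵢxᵢ:
  A: x = 0.330, y = 0.779
  B: x = 0.670, y = 0.221

ψ = 0.154, x_B = 0.670, y_B = 0.221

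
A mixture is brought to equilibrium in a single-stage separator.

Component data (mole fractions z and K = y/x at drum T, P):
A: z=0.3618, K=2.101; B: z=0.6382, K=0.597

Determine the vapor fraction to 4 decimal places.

ψ = 0.3181

Rachford–Rice: g(ψ) = Σ zᵢ(Kᵢ−1)/(1+ψ(Kᵢ−1)) = 0.
g(0) = ΣzᵢKᵢ − 1 = 0.1411 and g(1) = 1 − Σzᵢ/Kᵢ = -0.2412, so a root lies in (0, 1).
Binary case is linear: z₁(K₁−1)(1+ψ(K₂−1)) + z₂(K₂−1)(1+ψ(K₁−1)) = 0
⇒ ψ = [z₁(K₁−1)+z₂(K₂−1)] / [−(K₁−1)(K₂−1)] = 0.14115/0.44370 = 0.3181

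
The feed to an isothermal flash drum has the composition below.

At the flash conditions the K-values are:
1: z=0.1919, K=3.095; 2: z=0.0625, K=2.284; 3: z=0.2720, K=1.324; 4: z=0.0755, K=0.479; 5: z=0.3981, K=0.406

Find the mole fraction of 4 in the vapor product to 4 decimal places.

y_4 = 0.0452

Material balance + equilibrium reduce to Σ zᵢ(Kᵢ−1)/(1+ψ(Kᵢ−1)) = 0.
Check two-phase: ΣzᵢKᵢ = 1.2946 > 1 and Σzᵢ/Kᵢ = 1.4330 > 1, so g(0) = 0.2946 > 0 and g(1) = -0.4330 < 0.
Newton–Raphson from ψ = 0.35:
  ψ = 0.3500: g = 0.01983, g' = -0.6070 → ψ = 0.3827
  ψ = 0.3827: g = 0.00020, g' = -0.5956 → ψ = 0.3830
Converged at ψ = 0.3830.
Compositions from xᵢ = zᵢ/(1+ψ(Kᵢ−1)), yᵢ = Kᵢxᵢ:
  1: x = 0.1065, y = 0.3295
  2: x = 0.0419, y = 0.0957
  3: x = 0.2420, y = 0.3204
  4: x = 0.0943, y = 0.0452
  5: x = 0.5153, y = 0.2092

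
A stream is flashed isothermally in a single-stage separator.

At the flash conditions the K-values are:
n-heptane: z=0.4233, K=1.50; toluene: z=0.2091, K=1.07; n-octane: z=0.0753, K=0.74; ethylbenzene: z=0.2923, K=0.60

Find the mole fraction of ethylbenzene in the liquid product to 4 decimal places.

x_ethylbenzene = 0.3844

Material balance + equilibrium reduce to Σ zᵢ(Kᵢ−1)/(1+V/F(Kᵢ−1)) = 0.
Check two-phase: ΣzᵢKᵢ = 1.0898 > 1 and Σzᵢ/Kᵢ = 1.0665 > 1, so g(0) = 0.0898 > 0 and g(1) = -0.0665 < 0.
Newton iteration, V/F⁰ = 0.56:
  V/F = 0.5600: g = 0.00585, g' = -0.1502 → V/F = 0.5990
  V/F = 0.5990: g = -0.00003, g' = -0.1516 → V/F = 0.5988
Converged at V/F = 0.5988.
Compositions from xᵢ = zᵢ/(1+V/F(Kᵢ−1)), yᵢ = Kᵢxᵢ:
  n-heptane: x = 0.3258, y = 0.4887
  toluene: x = 0.2007, y = 0.2147
  n-octane: x = 0.0892, y = 0.0660
  ethylbenzene: x = 0.3844, y = 0.2306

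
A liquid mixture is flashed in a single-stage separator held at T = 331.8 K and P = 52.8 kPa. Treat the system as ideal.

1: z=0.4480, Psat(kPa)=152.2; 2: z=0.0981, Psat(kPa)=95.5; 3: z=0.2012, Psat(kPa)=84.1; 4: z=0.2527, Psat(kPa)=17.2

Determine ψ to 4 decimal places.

ψ = 0.9033

Raoult's law: Kᵢ = Pᵢˢᵃᵗ/P = Pᵢˢᵃᵗ/52.8.
  K_1 = 152.2/52.8 = 2.882576, K_2 = 95.5/52.8 = 1.808712, K_3 = 84.1/52.8 = 1.592803, K_4 = 17.2/52.8 = 0.325758
Let ψ = V/F and solve Σ zᵢ(Kᵢ−1)/(1+ψ(Kᵢ−1)) = 0.
g(0) = ΣzᵢKᵢ − 1 = 0.8716 and g(1) = 1 − Σzᵢ/Kᵢ = -0.1117, so a root lies in (0, 1).
Newton iteration, ψ⁰ = 0.5:
  ψ = 0.5000: g = 0.32591, g' = -0.7574 → ψ = 0.9303
  ψ = 0.9303: g = -0.02844, g' = -1.0869 → ψ = 0.9042
  ψ = 0.9042: g = -0.00086, g' = -1.0227 → ψ = 0.9033
Converged at ψ = 0.9033.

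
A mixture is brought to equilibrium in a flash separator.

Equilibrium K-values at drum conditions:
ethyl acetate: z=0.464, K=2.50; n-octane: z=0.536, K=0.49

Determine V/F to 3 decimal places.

Rachford–Rice: g(V/F) = Σ zᵢ(Kᵢ−1)/(1+V/F(Kᵢ−1)) = 0.
g(0) = ΣzᵢKᵢ − 1 = 0.423 and g(1) = 1 − Σzᵢ/Kᵢ = -0.279, so a root lies in (0, 1).
Binary case is linear: z₁(K₁−1)(1+V/F(K₂−1)) + z₂(K₂−1)(1+V/F(K₁−1)) = 0
⇒ V/F = [z₁(K₁−1)+z₂(K₂−1)] / [−(K₁−1)(K₂−1)] = 0.4226/0.7650 = 0.552

V/F = 0.552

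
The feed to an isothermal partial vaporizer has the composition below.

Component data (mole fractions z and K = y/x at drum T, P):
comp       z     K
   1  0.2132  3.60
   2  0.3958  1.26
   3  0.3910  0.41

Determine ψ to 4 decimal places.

ψ = 0.5086

Material balance + equilibrium reduce to Σ zᵢ(Kᵢ−1)/(1+ψ(Kᵢ−1)) = 0.
Feasibility: ΣzᵢKᵢ = 1.4265, Σzᵢ/Kᵢ = 1.3270 — both > 1, two phases present.
Newton–Raphson from ψ = 0.42:
  ψ = 0.4200: g = 0.05106, g' = -0.5916 → ψ = 0.5063
  ψ = 0.5063: g = 0.00128, g' = -0.5663 → ψ = 0.5086
Converged at ψ = 0.5086.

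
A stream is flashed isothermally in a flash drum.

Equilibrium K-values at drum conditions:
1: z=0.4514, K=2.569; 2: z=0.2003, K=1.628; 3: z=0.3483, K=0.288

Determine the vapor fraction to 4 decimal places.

Rachford–Rice: g(ψ) = Σ zᵢ(Kᵢ−1)/(1+ψ(Kᵢ−1)) = 0.
Feasibility: ΣzᵢKᵢ = 1.5860, Σzᵢ/Kᵢ = 1.5081 — both > 1, two phases present.
Newton iteration, ψ⁰ = 0.5:
  ψ = 0.5000: g = 0.10754, g' = -0.8204 → ψ = 0.6311
  ψ = 0.6311: g = -0.00438, g' = -0.9033 → ψ = 0.6262
Converged at ψ = 0.6262.

ψ = 0.6262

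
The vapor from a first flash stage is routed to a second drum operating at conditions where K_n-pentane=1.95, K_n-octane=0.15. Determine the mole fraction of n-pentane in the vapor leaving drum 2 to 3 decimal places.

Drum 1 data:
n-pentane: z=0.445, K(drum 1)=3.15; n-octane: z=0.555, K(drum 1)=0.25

Drum 1:
Binary case is linear: z₁(K₁−1)(1+ψ₁(K₂−1)) + z₂(K₂−1)(1+ψ₁(K₁−1)) = 0
⇒ ψ₁ = [z₁(K₁−1)+z₂(K₂−1)] / [−(K₁−1)(K₂−1)] = 0.5405/1.6125 = 0.335
Drum-1 compositions:
  n-pentane: x = 0.259, y = 0.815
  n-octane: x = 0.741, y = 0.185
Drum-2 feed = drum-1 vapor: z₂ = (0.8147, 0.1853).
Drum 2:
Material balance + equilibrium reduce to Σ zᵢ(Kᵢ−1)/(1+ψ₂(Kᵢ−1)) = 0.
Feasibility: ΣzᵢKᵢ = 1.616, Σzᵢ/Kᵢ = 1.653 — both > 1, two phases present.
Binary case is linear: z₁(K₁−1)(1+ψ₂(K₂−1)) + z₂(K₂−1)(1+ψ₂(K₁−1)) = 0
⇒ ψ₂ = [z₁(K₁−1)+z₂(K₂−1)] / [−(K₁−1)(K₂−1)] = 0.6164/0.8075 = 0.763
  n-pentane: x = 0.472, y = 0.921
  n-octane: x = 0.528, y = 0.079

y_n-pentane (drum 2) = 0.921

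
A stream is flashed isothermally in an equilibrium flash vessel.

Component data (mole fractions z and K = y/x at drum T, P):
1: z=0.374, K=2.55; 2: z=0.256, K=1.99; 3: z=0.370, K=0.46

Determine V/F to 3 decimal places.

Rachford–Rice: g(V/F) = Σ zᵢ(Kᵢ−1)/(1+V/F(Kᵢ−1)) = 0.
Feasibility: ΣzᵢKᵢ = 1.633, Σzᵢ/Kᵢ = 1.080 — both > 1, two phases present.
Newton iteration, V/F⁰ = 0.5:
  V/F = 0.500: g = 0.2224, g' = -0.600 → V/F = 0.871
  V/F = 0.871: g = 0.0057, g' = -0.620 → V/F = 0.880
Converged at V/F = 0.880.

V/F = 0.880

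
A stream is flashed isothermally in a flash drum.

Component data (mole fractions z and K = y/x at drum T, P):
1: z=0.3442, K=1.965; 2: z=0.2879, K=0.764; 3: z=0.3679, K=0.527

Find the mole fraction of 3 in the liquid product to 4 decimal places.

x_3 = 0.4159

Rachford–Rice: g(V/F) = Σ zᵢ(Kᵢ−1)/(1+V/F(Kᵢ−1)) = 0.
Check two-phase: ΣzᵢKᵢ = 1.0902 > 1 and Σzᵢ/Kᵢ = 1.2501 > 1, so g(0) = 0.0902 > 0 and g(1) = -0.2501 < 0.
Newton iteration, V/F⁰ = 0.69:
  V/F = 0.6900: g = -0.14010, g' = -0.3198 → V/F = 0.2519
  V/F = 0.2519: g = -0.00259, g' = -0.3316 → V/F = 0.2441
Converged at V/F = 0.2441.
Compositions from xᵢ = zᵢ/(1+V/F(Kᵢ−1)), yᵢ = Kᵢxᵢ:
  1: x = 0.2786, y = 0.5474
  2: x = 0.3055, y = 0.2334
  3: x = 0.4159, y = 0.2192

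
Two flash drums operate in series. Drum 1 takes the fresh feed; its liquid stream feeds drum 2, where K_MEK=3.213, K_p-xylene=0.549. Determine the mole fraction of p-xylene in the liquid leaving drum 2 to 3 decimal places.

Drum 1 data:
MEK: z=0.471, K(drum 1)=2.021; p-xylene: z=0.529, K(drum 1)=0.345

x_p-xylene (drum 2) = 0.831

Drum 1:
Newton iteration, ψ₁⁰ = 0.5:
  ψ₁ = 0.500: g = -0.1969, g' = -0.717 → ψ₁ = 0.225
  ψ₁ = 0.225: g = -0.0156, g' = -0.637 → ψ₁ = 0.201
Converged at ψ₁ = 0.201.
Drum-1 compositions:
  MEK: x = 0.391, y = 0.790
  p-xylene: x = 0.609, y = 0.210
Drum-2 feed = drum-1 liquid: z₂ = (0.3908, 0.6092).
Drum 2:
Material balance + equilibrium reduce to Σ zᵢ(Kᵢ−1)/(1+ψ₂(Kᵢ−1)) = 0.
Check two-phase: ΣzᵢKᵢ = 1.590 > 1 and Σzᵢ/Kᵢ = 1.231 > 1, so g(0) = 0.590 > 0 and g(1) = -0.231 < 0.
Binary case is linear: z₁(K₁−1)(1+ψ₂(K₂−1)) + z₂(K₂−1)(1+ψ₂(K₁−1)) = 0
⇒ ψ₂ = [z₁(K₁−1)+z₂(K₂−1)] / [−(K₁−1)(K₂−1)] = 0.5901/0.9981 = 0.591
  MEK: x = 0.169, y = 0.544
  p-xylene: x = 0.831, y = 0.456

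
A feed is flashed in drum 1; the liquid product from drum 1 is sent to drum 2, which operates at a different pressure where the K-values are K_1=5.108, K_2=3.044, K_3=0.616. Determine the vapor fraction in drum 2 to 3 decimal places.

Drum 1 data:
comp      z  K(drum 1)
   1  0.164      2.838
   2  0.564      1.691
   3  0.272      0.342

V/F (drum 2) = 0.870

Drum 1:
Let ψ₁ = V/F and solve Σ zᵢ(Kᵢ−1)/(1+ψ₁(Kᵢ−1)) = 0.
Feasibility: ΣzᵢKᵢ = 1.512, Σzᵢ/Kᵢ = 1.187 — both > 1, two phases present.
Newton iteration, ψ₁⁰ = 0.41:
  ψ₁ = 0.410: g = 0.2305, g' = -0.565 → ψ₁ = 0.818
  ψ₁ = 0.818: g = -0.0184, g' = -0.751 → ψ₁ = 0.794
  ψ₁ = 0.794: g = -0.0004, g' = -0.720 → ψ₁ = 0.793
Converged at ψ₁ = 0.793.
Drum-1 compositions:
  1: x = 0.067, y = 0.189
  2: x = 0.364, y = 0.616
  3: x = 0.569, y = 0.195
Drum-2 feed = drum-1 liquid: z₂ = (0.0667, 0.3643, 0.5690).
Drum 2:
Rachford–Rice: g(ψ₂) = Σ zᵢ(Kᵢ−1)/(1+ψ₂(Kᵢ−1)) = 0.
g(0) = ΣzᵢKᵢ − 1 = 0.800 and g(1) = 1 − Σzᵢ/Kᵢ = -0.056, so a root lies in (0, 1).
Newton iteration, ψ₂⁰ = 0.66:
  ψ₂ = 0.660: g = 0.0982, g' = -0.508 → ψ₂ = 0.853
  ψ₂ = 0.853: g = 0.0072, g' = -0.443 → ψ₂ = 0.870
Converged at ψ₂ = 0.870.
  1: x = 0.015, y = 0.075
  2: x = 0.131, y = 0.399
  3: x = 0.854, y = 0.526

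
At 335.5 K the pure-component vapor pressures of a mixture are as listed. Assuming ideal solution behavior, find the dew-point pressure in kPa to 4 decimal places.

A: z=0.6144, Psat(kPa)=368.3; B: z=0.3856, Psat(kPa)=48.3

Pdew = 103.6093 kPa

At the dew point ψ → 1, so Σzᵢ/Kᵢ = 1 with Kᵢ = Pᵢˢᵃᵗ/P ⇒ 1/P = Σzᵢ/Pᵢˢᵃᵗ.
1/P = 0.6144/368.3 + 0.3856/48.3 = 0.0096516 ⇒ P = 103.6093 kPa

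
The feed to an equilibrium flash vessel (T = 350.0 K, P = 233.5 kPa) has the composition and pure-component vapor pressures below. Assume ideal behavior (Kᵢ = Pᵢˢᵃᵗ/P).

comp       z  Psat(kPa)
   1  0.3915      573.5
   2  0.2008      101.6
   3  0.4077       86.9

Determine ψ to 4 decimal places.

Raoult's law: Kᵢ = Pᵢˢᵃᵗ/P = Pᵢˢᵃᵗ/233.5.
  K_1 = 573.5/233.5 = 2.456103, K_2 = 101.6/233.5 = 0.435118, K_3 = 86.9/233.5 = 0.372163
Let ψ = V/F and solve Σ zᵢ(Kᵢ−1)/(1+ψ(Kᵢ−1)) = 0.
g(0) = ΣzᵢKᵢ − 1 = 0.2007 and g(1) = 1 − Σzᵢ/Kᵢ = -0.7164, so a root lies in (0, 1).
Newton–Raphson from ψ = 0.5:
  ψ = 0.5000: g = -0.20128, g' = -0.7438 → ψ = 0.2294
  ψ = 0.2294: g = -0.00203, g' = -0.7703 → ψ = 0.2268
Converged at ψ = 0.2268.

ψ = 0.2268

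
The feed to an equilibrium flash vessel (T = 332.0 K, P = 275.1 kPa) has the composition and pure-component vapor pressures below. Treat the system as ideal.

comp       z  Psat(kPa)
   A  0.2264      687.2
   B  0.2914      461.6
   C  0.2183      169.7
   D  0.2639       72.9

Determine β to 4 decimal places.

β = 0.3901

Raoult's law: Kᵢ = Pᵢˢᵃᵗ/P = Pᵢˢᵃᵗ/275.1.
  K_A = 687.2/275.1 = 2.498001, K_B = 461.6/275.1 = 1.677935, K_C = 169.7/275.1 = 0.616867, K_D = 72.9/275.1 = 0.264995
Material balance + equilibrium reduce to Σ zᵢ(Kᵢ−1)/(1+β(Kᵢ−1)) = 0.
Check two-phase: ΣzᵢKᵢ = 1.2591 > 1 and Σzᵢ/Kᵢ = 1.6141 > 1, so g(0) = 0.2591 > 0 and g(1) = -0.6141 < 0.
Newton iteration, β⁰ = 0.5:
  β = 0.5000: g = -0.06868, g' = -0.6462 → β = 0.3937
  β = 0.3937: g = -0.00219, g' = -0.6112 → β = 0.3901
Converged at β = 0.3901.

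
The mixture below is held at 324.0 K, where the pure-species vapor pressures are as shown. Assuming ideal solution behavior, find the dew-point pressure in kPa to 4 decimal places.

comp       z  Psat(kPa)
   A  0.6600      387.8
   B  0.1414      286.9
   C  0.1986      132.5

Pdew = 270.7363 kPa

At the dew point ψ → 1, so Σzᵢ/Kᵢ = 1 with Kᵢ = Pᵢˢᵃᵗ/P ⇒ 1/P = Σzᵢ/Pᵢˢᵃᵗ.
1/P = 0.6600/387.8 + 0.1414/286.9 + 0.1986/132.5 = 0.0036936 ⇒ P = 270.7363 kPa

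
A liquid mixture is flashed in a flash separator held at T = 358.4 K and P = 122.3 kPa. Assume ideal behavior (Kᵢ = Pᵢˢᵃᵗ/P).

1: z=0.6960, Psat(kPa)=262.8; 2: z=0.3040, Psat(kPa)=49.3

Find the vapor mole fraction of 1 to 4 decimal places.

Raoult's law: Kᵢ = Pᵢˢᵃᵗ/P = Pᵢˢᵃᵗ/122.3.
  K_1 = 262.8/122.3 = 2.148814, K_2 = 49.3/122.3 = 0.403107
Rachford–Rice: g(β) = Σ zᵢ(Kᵢ−1)/(1+β(Kᵢ−1)) = 0.
g(0) = ΣzᵢKᵢ − 1 = 0.6181 and g(1) = 1 − Σzᵢ/Kᵢ = -0.0780, so a root lies in (0, 1).
Binary case is linear: z₁(K₁−1)(1+β(K₂−1)) + z₂(K₂−1)(1+β(K₁−1)) = 0
⇒ β = [z₁(K₁−1)+z₂(K₂−1)] / [−(K₁−1)(K₂−1)] = 0.61812/0.68572 = 0.9014
Compositions from xᵢ = zᵢ/(1+β(Kᵢ−1)), yᵢ = Kᵢxᵢ:
  1: x = 0.3419, y = 0.7347
  2: x = 0.6581, y = 0.2653

y_1 = 0.7347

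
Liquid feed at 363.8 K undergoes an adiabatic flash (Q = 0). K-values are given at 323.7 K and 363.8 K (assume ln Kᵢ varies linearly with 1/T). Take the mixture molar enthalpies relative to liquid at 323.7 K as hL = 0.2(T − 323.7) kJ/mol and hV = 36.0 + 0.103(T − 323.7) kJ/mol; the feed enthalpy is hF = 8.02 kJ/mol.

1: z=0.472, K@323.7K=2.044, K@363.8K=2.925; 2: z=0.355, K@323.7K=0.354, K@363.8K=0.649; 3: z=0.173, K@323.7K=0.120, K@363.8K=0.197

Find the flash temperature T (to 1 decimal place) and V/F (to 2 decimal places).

Adiabatic flash: solve Rachford–Rice at each trial T, then check hF = ψ·hV(T) + (1−ψ)·hL(T).
  T = 323.7 K: K = (2.044, 0.354, 0.120), RR gives ψ = 0.146, H_out = 5.241 kJ/mol
  T = 363.8 K: K = (2.925, 0.649, 0.197), RR gives ψ = 0.595, H_out = 27.126 kJ/mol
  T = 343.8 K: K = (2.472, 0.488, 0.156), RR gives ψ = 0.386, H_out = 17.168 kJ/mol
  T = 333.8 K: K = (2.255, 0.418, 0.137), RR gives ψ = 0.274, H_out = 11.603 kJ/mol
  T = 328.8 K: K = (2.150, 0.386, 0.129), RR gives ψ = 0.213, H_out = 8.575 kJ/mol
  T = 326.2 K: K = (2.096, 0.369, 0.124), RR gives ψ = 0.179, H_out = 6.911 kJ/mol
  T = 327.5 K: K = (2.123, 0.377, 0.126), RR gives ψ = 0.196, H_out = 7.752 kJ/mol
Linear interpolation between T = 327.5 (H_out = 7.752) and T = 328.8 (H_out = 8.575) on hF = 8.02 gives T ≈ 327.9 K, at which ψ = 0.20.

T = 327.9 K, V/F = 0.20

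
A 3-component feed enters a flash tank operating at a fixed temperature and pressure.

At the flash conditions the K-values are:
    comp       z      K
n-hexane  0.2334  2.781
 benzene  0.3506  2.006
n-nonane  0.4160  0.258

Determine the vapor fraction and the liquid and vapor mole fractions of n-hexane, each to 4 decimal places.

ψ = 0.4611, x_n-hexane = 0.1282, y_n-hexane = 0.3564

Material balance + equilibrium reduce to Σ zᵢ(Kᵢ−1)/(1+ψ(Kᵢ−1)) = 0.
Check two-phase: ΣzᵢKᵢ = 1.4597 > 1 and Σzᵢ/Kᵢ = 1.8711 > 1, so g(0) = 0.4597 > 0 and g(1) = -0.8711 < 0.
Iterate (Newton) starting at ψ = 0.44:
  ψ = 0.4400: g = 0.01924, g' = -0.9081 → ψ = 0.4612
  ψ = 0.4612: g = -0.00010, g' = -0.9180 → ψ = 0.4611
Converged at ψ = 0.4611.
Compositions from xᵢ = zᵢ/(1+ψ(Kᵢ−1)), yᵢ = Kᵢxᵢ:
  n-hexane: x = 0.1282, y = 0.3564
  benzene: x = 0.2395, y = 0.4804
  n-nonane: x = 0.6323, y = 0.1631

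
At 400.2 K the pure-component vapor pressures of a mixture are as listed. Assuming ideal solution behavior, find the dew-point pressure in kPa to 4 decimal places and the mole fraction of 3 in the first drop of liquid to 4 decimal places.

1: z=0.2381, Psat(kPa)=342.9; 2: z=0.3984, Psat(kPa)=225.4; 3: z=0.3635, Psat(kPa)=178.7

At the dew point ψ → 1, so Σzᵢ/Kᵢ = 1 with Kᵢ = Pᵢˢᵃᵗ/P ⇒ 1/P = Σzᵢ/Pᵢˢᵃᵗ.
1/P = 0.2381/342.9 + 0.3984/225.4 + 0.3635/178.7 = 0.0044960 ⇒ P = 222.4184 kPa
xᵢ = zᵢP/Pᵢˢᵃᵗ ⇒ x_3 = 0.3635·222.4184/178.7 = 0.4524

Pdew = 222.4184 kPa, x_3 = 0.4524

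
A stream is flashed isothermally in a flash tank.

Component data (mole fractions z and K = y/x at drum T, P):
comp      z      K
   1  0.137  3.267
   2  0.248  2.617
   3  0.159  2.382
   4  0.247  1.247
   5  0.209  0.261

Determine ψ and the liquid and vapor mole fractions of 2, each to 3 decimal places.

ψ = 0.860, x_2 = 0.104, y_2 = 0.271

Let ψ = V/F and solve Σ zᵢ(Kᵢ−1)/(1+ψ(Kᵢ−1)) = 0.
Check two-phase: ΣzᵢKᵢ = 1.838 > 1 and Σzᵢ/Kᵢ = 1.202 > 1, so g(0) = 0.838 > 0 and g(1) = -0.202 < 0.
Iterate (Newton) starting at ψ = 0.47:
  ψ = 0.470: g = 0.3294, g' = -0.766 → ψ = 0.900
  ψ = 0.900: g = -0.0480, g' = -1.272 → ψ = 0.862
  ψ = 0.862: g = -0.0027, g' = -1.135 → ψ = 0.860
Converged at ψ = 0.860.
Compositions from xᵢ = zᵢ/(1+ψ(Kᵢ−1)), yᵢ = Kᵢxᵢ:
  1: x = 0.046, y = 0.152
  2: x = 0.104, y = 0.271
  3: x = 0.073, y = 0.173
  4: x = 0.204, y = 0.254
  5: x = 0.573, y = 0.150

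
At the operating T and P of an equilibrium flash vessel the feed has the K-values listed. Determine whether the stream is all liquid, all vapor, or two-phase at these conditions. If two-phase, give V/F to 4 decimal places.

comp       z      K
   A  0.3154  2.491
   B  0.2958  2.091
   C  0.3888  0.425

ΣzᵢKᵢ = 1.5694; Σzᵢ/Kᵢ = 1.1829.
Both exceed 1, so a two-phase solution exists.
Let ψ = V/F and solve Σ zᵢ(Kᵢ−1)/(1+ψ(Kᵢ−1)) = 0.
Iterate (Newton) starting at ψ = 0.5:
  ψ = 0.5000: g = 0.16446, g' = -0.6308 → ψ = 0.7607
  ψ = 0.7607: g = -0.00069, g' = -0.6652 → ψ = 0.7597
Converged at ψ = 0.7597.

two-phase, V/F = 0.7597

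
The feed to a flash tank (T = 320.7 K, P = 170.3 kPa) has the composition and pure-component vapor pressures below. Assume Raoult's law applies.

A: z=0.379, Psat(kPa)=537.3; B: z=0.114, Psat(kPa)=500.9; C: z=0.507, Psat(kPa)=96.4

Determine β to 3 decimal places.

Raoult's law: Kᵢ = Pᵢˢᵃᵗ/P = Pᵢˢᵃᵗ/170.3.
  K_A = 537.3/170.3 = 3.15502, K_B = 500.9/170.3 = 2.94128, K_C = 96.4/170.3 = 0.56606
Material balance + equilibrium reduce to Σ zᵢ(Kᵢ−1)/(1+β(Kᵢ−1)) = 0.
Check two-phase: ΣzᵢKᵢ = 1.818 > 1 and Σzᵢ/Kᵢ = 1.055 > 1, so g(0) = 0.818 > 0 and g(1) = -0.055 < 0.
Iterate (Newton) starting at β = 0.63:
  β = 0.630: g = 0.1432, g' = -0.584 → β = 0.875
  β = 0.875: g = 0.0104, g' = -0.518 → β = 0.895
Converged at β = 0.895.

β = 0.895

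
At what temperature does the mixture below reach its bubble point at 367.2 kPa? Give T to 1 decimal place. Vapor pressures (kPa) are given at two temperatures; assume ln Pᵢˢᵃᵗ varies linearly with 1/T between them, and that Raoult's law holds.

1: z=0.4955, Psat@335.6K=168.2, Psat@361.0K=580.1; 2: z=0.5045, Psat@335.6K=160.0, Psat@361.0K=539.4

T = 351.9 K

Bubble-point temperature: ΣzᵢPᵢˢᵃᵗ(T) = P. Interpolate ln Pᵢˢᵃᵗ = aᵢ + bᵢ/T.
  T = 335.6 K: ΣzᵢPᵢˢᵃᵗ = 164.06 kPa
  T = 361.0 K: ΣzᵢPᵢˢᵃᵗ = 559.57 kPa
  T = 348.3 K: ΣzᵢPᵢˢᵃᵗ = 309.84 kPa
  T = 354.6 K: ΣzᵢPᵢˢᵃᵗ = 417.62 kPa
  T = 351.5 K: ΣzᵢPᵢˢᵃᵗ = 361.05 kPa
  T = 353.1 K: ΣzᵢPᵢˢᵃᵗ = 389.34 kPa
  T = 352.3 K: ΣzᵢPᵢˢᵃᵗ = 374.96 kPa
Interpolating between 351.5 K and 352.3 K gives T ≈ 351.9 K.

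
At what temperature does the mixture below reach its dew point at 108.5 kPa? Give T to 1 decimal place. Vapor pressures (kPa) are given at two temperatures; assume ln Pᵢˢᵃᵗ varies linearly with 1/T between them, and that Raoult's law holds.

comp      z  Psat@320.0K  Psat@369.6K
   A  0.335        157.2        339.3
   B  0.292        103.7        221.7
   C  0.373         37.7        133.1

T = 340.1 K

Dew-point temperature: Σzᵢ·P/Pᵢˢᵃᵗ(T) = 1. Interpolate ln Pᵢˢᵃᵗ = aᵢ + bᵢ/T.
  T = 320.0 K: ΣzᵢP/Pᵢˢᵃᵗ = 1.6102
  T = 369.6 K: ΣzᵢP/Pᵢˢᵃᵗ = 0.5541
  T = 344.8 K: ΣzᵢP/Pᵢˢᵃᵗ = 0.9024
  T = 332.4 K: ΣzᵢP/Pᵢˢᵃᵗ = 1.1900
  T = 338.6 K: ΣzᵢP/Pᵢˢᵃᵗ = 1.0331
  T = 341.7 K: ΣzᵢP/Pᵢˢᵃᵗ = 0.9648
  T = 340.1 K: ΣzᵢP/Pᵢˢᵃᵗ = 0.9993
Interpolating between 338.6 K and 340.1 K gives T ≈ 340.1 K.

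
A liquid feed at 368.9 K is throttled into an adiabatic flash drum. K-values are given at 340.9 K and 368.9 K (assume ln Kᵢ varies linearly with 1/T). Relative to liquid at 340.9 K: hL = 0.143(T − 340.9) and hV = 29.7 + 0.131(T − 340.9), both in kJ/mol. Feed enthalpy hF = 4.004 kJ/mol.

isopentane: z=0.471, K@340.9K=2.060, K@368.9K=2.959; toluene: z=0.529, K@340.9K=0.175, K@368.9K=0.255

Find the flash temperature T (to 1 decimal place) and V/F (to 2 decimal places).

Adiabatic flash: solve Rachford–Rice at each trial T, then check hF = ψ·hV(T) + (1−ψ)·hL(T).
  T = 340.9 K: K = (2.060, 0.175), RR gives ψ = 0.072, H_out = 2.134 kJ/mol
  T = 368.9 K: K = (2.959, 0.255), RR gives ψ = 0.362, H_out = 14.639 kJ/mol
  T = 354.9 K: K = (2.487, 0.213), RR gives ψ = 0.242, H_out = 9.163 kJ/mol
  T = 347.9 K: K = (2.268, 0.193), RR gives ψ = 0.167, H_out = 5.934 kJ/mol
  T = 344.4 K: K = (2.162, 0.184), RR gives ψ = 0.122, H_out = 4.123 kJ/mol
  T = 342.6 K: K = (2.109, 0.179), RR gives ψ = 0.097, H_out = 3.125 kJ/mol
Linear interpolation between T = 342.6 (H_out = 3.125) and T = 344.4 (H_out = 4.123) on hF = 4.004 gives T ≈ 344.2 K, at which ψ = 0.12.

T = 344.2 K, V/F = 0.12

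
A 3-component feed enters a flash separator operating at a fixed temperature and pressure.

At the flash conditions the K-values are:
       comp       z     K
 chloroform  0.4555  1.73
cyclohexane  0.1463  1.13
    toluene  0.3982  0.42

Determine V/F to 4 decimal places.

Iterate (Newton) starting at V/F = 0.5:
  V/F = 0.5000: g = -0.06383, g' = -0.3982 → V/F = 0.3397
  V/F = 0.3397: g = -0.00297, g' = -0.3659 → V/F = 0.3316
Converged at V/F = 0.3316.

V/F = 0.3316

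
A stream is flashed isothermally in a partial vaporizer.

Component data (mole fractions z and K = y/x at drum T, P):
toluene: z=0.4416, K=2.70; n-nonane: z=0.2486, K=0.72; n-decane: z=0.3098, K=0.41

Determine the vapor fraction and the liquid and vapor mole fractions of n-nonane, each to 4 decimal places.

ψ = 0.6084, x_n-nonane = 0.2996, y_n-nonane = 0.2157

Iterate (Newton) starting at ψ = 0.5:
  ψ = 0.5000: g = 0.06559, g' = -0.6162 → ψ = 0.6064
  ψ = 0.6064: g = 0.00118, g' = -0.5992 → ψ = 0.6084
Converged at ψ = 0.6084.
Compositions from xᵢ = zᵢ/(1+ψ(Kᵢ−1)), yᵢ = Kᵢxᵢ:
  toluene: x = 0.2171, y = 0.5861
  n-nonane: x = 0.2996, y = 0.2157
  n-decane: x = 0.4833, y = 0.1981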